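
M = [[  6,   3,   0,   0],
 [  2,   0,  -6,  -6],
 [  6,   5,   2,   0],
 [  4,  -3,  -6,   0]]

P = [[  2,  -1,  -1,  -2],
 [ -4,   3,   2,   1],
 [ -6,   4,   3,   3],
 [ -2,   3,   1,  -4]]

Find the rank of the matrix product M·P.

First compute MP:
[[  0,   3,   0,  -9],
 [ 52, -44, -26,   2],
 [-20,  17,  10,  -1],
 [ 56, -37, -28, -29]]
Now row reduce the product.
Swap R1 ↔ R2
R3 ← R3 + (5/13)·R1: [0, 1/13, 0, -3/13]
R4 ← R4 − (14/13)·R1: [0, 135/13, 0, -405/13]
R3 ← R3 − (1/39)·R2: [0, 0, 0, 0]
R4 ← R4 − (45/13)·R2: [0, 0, 0, 0]
2 nonzero rows, so rank(MP) = 2.

2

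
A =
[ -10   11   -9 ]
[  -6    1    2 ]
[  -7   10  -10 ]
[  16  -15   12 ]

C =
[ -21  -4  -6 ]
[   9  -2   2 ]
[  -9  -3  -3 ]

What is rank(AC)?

3

First compute AC:
[[390,  45, 109],
 [117,  16,  32],
 [327,  38,  92],
 [-579, -70, -162]]
Now row reduce the product.
R2 ← R2 − (3/10)·R1: [0, 5/2, -7/10]
R3 ← R3 − (109/130)·R1: [0, 7/26, 79/130]
R4 ← R4 + (193/130)·R1: [0, -83/26, -23/130]
R3 ← R3 − (7/65)·R2: [0, 0, 222/325]
R4 ← R4 + (83/65)·R2: [0, 0, -348/325]
R4 ← R4 + (58/37)·R3: [0, 0, 0]
3 nonzero rows, so rank(AC) = 3.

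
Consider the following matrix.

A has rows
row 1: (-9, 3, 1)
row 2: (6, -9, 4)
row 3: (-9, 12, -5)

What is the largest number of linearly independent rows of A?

2

Row reduce to echelon form.
R2 ← R2 + (2/3)·R1: [0, -7, 14/3]
R3 ← R3 − R1: [0, 9, -6]
R3 ← R3 + (9/7)·R2: [0, 0, 0]
Echelon form has 2 nonzero rows, so rank(A) = 2.
The rank gives the maximum number of linearly independent rows: 2.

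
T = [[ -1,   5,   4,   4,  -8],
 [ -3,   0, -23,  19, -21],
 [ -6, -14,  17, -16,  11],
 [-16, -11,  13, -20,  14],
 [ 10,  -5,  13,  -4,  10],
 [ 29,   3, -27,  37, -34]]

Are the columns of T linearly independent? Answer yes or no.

Row reduce T to echelon form.
R2 ← R2 − (3)·R1: [0, -15, -35, 7, 3]
R3 ← R3 − (6)·R1: [0, -44, -7, -40, 59]
R4 ← R4 − (16)·R1: [0, -91, -51, -84, 142]
R5 ← R5 + (10)·R1: [0, 45, 53, 36, -70]
R6 ← R6 + (29)·R1: [0, 148, 89, 153, -266]
R3 ← R3 − (44/15)·R2: [0, 0, 287/3, -908/15, 251/5]
R4 ← R4 − (91/15)·R2: [0, 0, 484/3, -1897/15, 619/5]
R5 ← R5 + (3)·R2: [0, 0, -52, 57, -61]
R6 ← R6 + (148/15)·R2: [0, 0, -769/3, 3331/15, -1182/5]
R4 ← R4 − (484/287)·R3: [0, 0, 0, -34989/1435, 56169/1435]
R5 ← R5 + (156/287)·R3: [0, 0, 0, 34579/1435, -48379/1435]
R6 ← R6 + (769/287)·R3: [0, 0, 0, 17183/287, -29243/287]
R5 ← R5 + (34579/34989)·R4: [0, 0, 0, 0, 57964/11663]
R6 ← R6 + (85915/34989)·R4: [0, 0, 0, 0, -67400/11663]
R6 ← R6 + (50/43)·R5: [0, 0, 0, 0, 0]
5 pivots among 5 columns.
Every column is a pivot column, so the columns are linearly independent.

yes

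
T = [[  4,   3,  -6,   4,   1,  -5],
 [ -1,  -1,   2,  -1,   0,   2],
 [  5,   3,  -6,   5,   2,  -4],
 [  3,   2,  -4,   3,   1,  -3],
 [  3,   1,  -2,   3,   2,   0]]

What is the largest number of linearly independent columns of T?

2

Row reduce to echelon form.
R2 ← R2 + (1/4)·R1: [0, -1/4, 1/2, 0, 1/4, 3/4]
R3 ← R3 − (5/4)·R1: [0, -3/4, 3/2, 0, 3/4, 9/4]
R4 ← R4 − (3/4)·R1: [0, -1/4, 1/2, 0, 1/4, 3/4]
R5 ← R5 − (3/4)·R1: [0, -5/4, 5/2, 0, 5/4, 15/4]
R3 ← R3 − (3)·R2: [0, 0, 0, 0, 0, 0]
R4 ← R4 − R2: [0, 0, 0, 0, 0, 0]
R5 ← R5 − (5)·R2: [0, 0, 0, 0, 0, 0]
Echelon form has 2 nonzero rows, so rank(T) = 2.
The rank gives the maximum number of linearly independent columns: 2.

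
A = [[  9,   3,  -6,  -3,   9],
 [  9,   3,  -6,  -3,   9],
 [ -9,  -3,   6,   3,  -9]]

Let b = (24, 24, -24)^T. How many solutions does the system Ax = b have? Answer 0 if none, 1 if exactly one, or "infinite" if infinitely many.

infinite

Row reduce the augmented matrix [A | b].
R2 ← R2 − R1: [0, 0, 0, 0, 0, 0]
R3 ← R3 + R1: [0, 0, 0, 0, 0, 0]
The echelon form has 1 nonzero rows, and every pivot lies in the first 5 columns, so rank(A) = rank([A|b]) = 1.
The system is consistent.
rank = 1 < 5 unknowns, so there are infinitely many solutions.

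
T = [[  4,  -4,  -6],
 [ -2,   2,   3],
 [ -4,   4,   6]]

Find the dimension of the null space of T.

Row reduce to echelon form.
R2 ← R2 + (1/2)·R1: [0, 0, 0]
R3 ← R3 + R1: [0, 0, 0]
1 nonzero row, so rank(T) = 1.
T has 3 columns; by rank–nullity, nullity = 3 − 1 = 2.

2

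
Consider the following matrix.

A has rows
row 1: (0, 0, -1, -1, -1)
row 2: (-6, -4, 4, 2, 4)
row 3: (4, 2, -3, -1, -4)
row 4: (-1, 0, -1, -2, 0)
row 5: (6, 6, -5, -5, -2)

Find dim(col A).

Row reduce to echelon form.
Swap R1 ↔ R2
R3 ← R3 + (2/3)·R1: [0, -2/3, -1/3, 1/3, -4/3]
R4 ← R4 − (1/6)·R1: [0, 2/3, -5/3, -7/3, -2/3]
R5 ← R5 + R1: [0, 2, -1, -3, 2]
Swap R2 ↔ R3
R4 ← R4 + R2: [0, 0, -2, -2, -2]
R5 ← R5 + (3)·R2: [0, 0, -2, -2, -2]
R4 ← R4 − (2)·R3: [0, 0, 0, 0, 0]
R5 ← R5 − (2)·R3: [0, 0, 0, 0, 0]
Echelon form has 3 nonzero rows, so rank(A) = 3.
The column space has dimension equal to the rank: 3.

3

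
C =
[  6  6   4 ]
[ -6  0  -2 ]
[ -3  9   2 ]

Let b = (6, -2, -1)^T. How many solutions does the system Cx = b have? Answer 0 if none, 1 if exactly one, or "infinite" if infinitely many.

Row reduce the augmented matrix [C | b].
R2 ← R2 + R1: [0, 6, 2, 4]
R3 ← R3 + (1/2)·R1: [0, 12, 4, 2]
R3 ← R3 − (2)·R2: [0, 0, 0, -6]
The echelon form has 3 nonzero rows; the last pivot sits in the augmented column, so rank(C) = 2 but rank([C|b]) = 3.
Since the ranks differ, the system is inconsistent.
It has no solutions.

0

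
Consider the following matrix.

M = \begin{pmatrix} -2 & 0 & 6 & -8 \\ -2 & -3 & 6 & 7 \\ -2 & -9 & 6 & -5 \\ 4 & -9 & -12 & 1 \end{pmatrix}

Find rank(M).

3

Row reduce to echelon form.
R2 ← R2 − R1: [0, -3, 0, 15]
R3 ← R3 − R1: [0, -9, 0, 3]
R4 ← R4 + (2)·R1: [0, -9, 0, -15]
R3 ← R3 − (3)·R2: [0, 0, 0, -42]
R4 ← R4 − (3)·R2: [0, 0, 0, -60]
R4 ← R4 − (10/7)·R3: [0, 0, 0, 0]
Echelon form has 3 nonzero rows, so rank(M) = 3.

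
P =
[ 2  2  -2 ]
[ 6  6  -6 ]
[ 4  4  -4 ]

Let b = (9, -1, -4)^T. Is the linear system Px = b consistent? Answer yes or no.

no

Row reduce the augmented matrix [P | b].
R2 ← R2 − (3)·R1: [0, 0, 0, -28]
R3 ← R3 − (2)·R1: [0, 0, 0, -22]
R3 ← R3 − (11/14)·R2: [0, 0, 0, 0]
The echelon form has 2 nonzero rows; the last pivot sits in the augmented column, so rank(P) = 1 but rank([P|b]) = 2.
Since the ranks differ, the system is inconsistent.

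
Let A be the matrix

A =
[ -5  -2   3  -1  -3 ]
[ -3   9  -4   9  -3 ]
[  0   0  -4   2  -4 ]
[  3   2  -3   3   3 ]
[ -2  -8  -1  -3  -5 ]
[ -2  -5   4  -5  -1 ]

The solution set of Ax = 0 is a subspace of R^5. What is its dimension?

Row reduce to echelon form.
R2 ← R2 − (3/5)·R1: [0, 51/5, -29/5, 48/5, -6/5]
R4 ← R4 + (3/5)·R1: [0, 4/5, -6/5, 12/5, 6/5]
R5 ← R5 − (2/5)·R1: [0, -36/5, -11/5, -13/5, -19/5]
R6 ← R6 − (2/5)·R1: [0, -21/5, 14/5, -23/5, 1/5]
R4 ← R4 − (4/51)·R2: [0, 0, -38/51, 28/17, 22/17]
R5 ← R5 + (12/17)·R2: [0, 0, -107/17, 71/17, -79/17]
R6 ← R6 + (7/17)·R2: [0, 0, 7/17, -11/17, -5/17]
R4 ← R4 − (19/102)·R3: [0, 0, 0, 65/51, 104/51]
R5 ← R5 − (107/68)·R3: [0, 0, 0, 35/34, 28/17]
R6 ← R6 + (7/68)·R3: [0, 0, 0, -15/34, -12/17]
R5 ← R5 − (21/26)·R4: [0, 0, 0, 0, 0]
R6 ← R6 + (9/26)·R4: [0, 0, 0, 0, 0]
4 nonzero rows, so rank(A) = 4.
A has 5 columns; by rank–nullity, nullity = 5 − 4 = 1.

1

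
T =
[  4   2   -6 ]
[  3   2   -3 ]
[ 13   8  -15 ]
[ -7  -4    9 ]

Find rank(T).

2

Row reduce to echelon form.
R2 ← R2 − (3/4)·R1: [0, 1/2, 3/2]
R3 ← R3 − (13/4)·R1: [0, 3/2, 9/2]
R4 ← R4 + (7/4)·R1: [0, -1/2, -3/2]
R3 ← R3 − (3)·R2: [0, 0, 0]
R4 ← R4 + R2: [0, 0, 0]
Echelon form has 2 nonzero rows, so rank(T) = 2.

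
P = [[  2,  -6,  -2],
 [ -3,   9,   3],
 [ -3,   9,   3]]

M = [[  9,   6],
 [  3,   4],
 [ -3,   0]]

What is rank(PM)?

First compute PM:
[[  6, -12],
 [ -9,  18],
 [ -9,  18]]
Now row reduce the product.
R2 ← R2 + (3/2)·R1: [0, 0]
R3 ← R3 + (3/2)·R1: [0, 0]
1 nonzero row, so rank(PM) = 1.

1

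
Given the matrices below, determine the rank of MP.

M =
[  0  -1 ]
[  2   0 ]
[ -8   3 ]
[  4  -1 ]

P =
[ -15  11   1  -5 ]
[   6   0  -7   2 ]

First compute MP:
[[ -6,   0,   7,  -2],
 [-30,  22,   2, -10],
 [138, -88, -29,  46],
 [-66,  44,  11, -22]]
Now row reduce the product.
R2 ← R2 − (5)·R1: [0, 22, -33, 0]
R3 ← R3 + (23)·R1: [0, -88, 132, 0]
R4 ← R4 − (11)·R1: [0, 44, -66, 0]
R3 ← R3 + (4)·R2: [0, 0, 0, 0]
R4 ← R4 − (2)·R2: [0, 0, 0, 0]
2 nonzero rows, so rank(MP) = 2.

2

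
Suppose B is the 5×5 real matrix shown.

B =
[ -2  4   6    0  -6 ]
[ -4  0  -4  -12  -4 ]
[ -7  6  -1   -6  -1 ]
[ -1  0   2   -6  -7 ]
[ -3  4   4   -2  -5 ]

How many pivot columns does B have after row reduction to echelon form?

Row reduce to echelon form.
R2 ← R2 − (2)·R1: [0, -8, -16, -12, 8]
R3 ← R3 − (7/2)·R1: [0, -8, -22, -6, 20]
R4 ← R4 − (1/2)·R1: [0, -2, -1, -6, -4]
R5 ← R5 − (3/2)·R1: [0, -2, -5, -2, 4]
R3 ← R3 − R2: [0, 0, -6, 6, 12]
R4 ← R4 − (1/4)·R2: [0, 0, 3, -3, -6]
R5 ← R5 − (1/4)·R2: [0, 0, -1, 1, 2]
R4 ← R4 + (1/2)·R3: [0, 0, 0, 0, 0]
R5 ← R5 − (1/6)·R3: [0, 0, 0, 0, 0]
Echelon form has 3 nonzero rows, so rank(B) = 3.
Each nonzero row contributes one pivot column: 3 pivot columns.

3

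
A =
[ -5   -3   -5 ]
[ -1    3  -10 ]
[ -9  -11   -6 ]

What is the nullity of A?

0

Row reduce to echelon form.
R2 ← R2 − (1/5)·R1: [0, 18/5, -9]
R3 ← R3 − (9/5)·R1: [0, -28/5, 3]
R3 ← R3 + (14/9)·R2: [0, 0, -11]
3 nonzero rows, so rank(A) = 3.
A has 3 columns; by rank–nullity, nullity = 3 − 3 = 0.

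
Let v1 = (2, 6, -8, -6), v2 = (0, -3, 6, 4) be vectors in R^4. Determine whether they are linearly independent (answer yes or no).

Form the matrix with these vectors as rows and row reduce.
2 nonzero rows, so the 2 vectors span a space of dimension 2.
Since 2 = 2, the vectors are linearly independent.

yes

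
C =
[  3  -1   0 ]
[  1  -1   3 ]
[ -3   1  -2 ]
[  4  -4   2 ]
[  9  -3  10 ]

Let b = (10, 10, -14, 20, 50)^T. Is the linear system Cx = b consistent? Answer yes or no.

Row reduce the augmented matrix [C | b].
R2 ← R2 − (1/3)·R1: [0, -2/3, 3, 20/3]
R3 ← R3 + R1: [0, 0, -2, -4]
R4 ← R4 − (4/3)·R1: [0, -8/3, 2, 20/3]
R5 ← R5 − (3)·R1: [0, 0, 10, 20]
R4 ← R4 − (4)·R2: [0, 0, -10, -20]
R4 ← R4 − (5)·R3: [0, 0, 0, 0]
R5 ← R5 + (5)·R3: [0, 0, 0, 0]
The echelon form has 3 nonzero rows, and every pivot lies in the first 3 columns, so rank(C) = rank([C|b]) = 3.
The system is consistent.

yes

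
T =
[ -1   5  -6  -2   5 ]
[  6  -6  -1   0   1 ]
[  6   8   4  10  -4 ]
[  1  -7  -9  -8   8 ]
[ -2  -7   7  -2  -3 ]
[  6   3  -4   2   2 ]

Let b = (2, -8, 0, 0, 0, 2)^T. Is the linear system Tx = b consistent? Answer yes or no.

Row reduce the augmented matrix [T | b].
R2 ← R2 + (6)·R1: [0, 24, -37, -12, 31, 4]
R3 ← R3 + (6)·R1: [0, 38, -32, -2, 26, 12]
R4 ← R4 + R1: [0, -2, -15, -10, 13, 2]
R5 ← R5 − (2)·R1: [0, -17, 19, 2, -13, -4]
R6 ← R6 + (6)·R1: [0, 33, -40, -10, 32, 14]
R3 ← R3 − (19/12)·R2: [0, 0, 319/12, 17, -277/12, 17/3]
R4 ← R4 + (1/12)·R2: [0, 0, -217/12, -11, 187/12, 7/3]
R5 ← R5 + (17/24)·R2: [0, 0, -173/24, -13/2, 215/24, -7/6]
R6 ← R6 − (11/8)·R2: [0, 0, 87/8, 13/2, -85/8, 17/2]
R4 ← R4 + (217/319)·R3: [0, 0, 0, 180/319, -38/319, 1974/319]
R5 ← R5 + (173/638)·R3: [0, 0, 0, -603/319, 861/319, 118/319]
R6 ← R6 − (9/22)·R3: [0, 0, 0, -5/11, -13/11, 68/11]
R5 ← R5 + (67/20)·R4: [0, 0, 0, 0, 23/10, 211/10]
R6 ← R6 + (29/36)·R4: [0, 0, 0, 0, -23/18, 67/6]
R6 ← R6 + (5/9)·R5: [0, 0, 0, 0, 0, 206/9]
The echelon form has 6 nonzero rows; the last pivot sits in the augmented column, so rank(T) = 5 but rank([T|b]) = 6.
Since the ranks differ, the system is inconsistent.

no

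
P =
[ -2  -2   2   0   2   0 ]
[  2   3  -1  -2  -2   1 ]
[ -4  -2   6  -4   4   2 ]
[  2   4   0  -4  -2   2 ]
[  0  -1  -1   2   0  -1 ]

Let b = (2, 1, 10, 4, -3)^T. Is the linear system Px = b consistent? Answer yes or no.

Row reduce the augmented matrix [P | b].
R2 ← R2 + R1: [0, 1, 1, -2, 0, 1, 3]
R3 ← R3 − (2)·R1: [0, 2, 2, -4, 0, 2, 6]
R4 ← R4 + R1: [0, 2, 2, -4, 0, 2, 6]
R3 ← R3 − (2)·R2: [0, 0, 0, 0, 0, 0, 0]
R4 ← R4 − (2)·R2: [0, 0, 0, 0, 0, 0, 0]
R5 ← R5 + R2: [0, 0, 0, 0, 0, 0, 0]
The echelon form has 2 nonzero rows, and every pivot lies in the first 6 columns, so rank(P) = rank([P|b]) = 2.
The system is consistent.

yes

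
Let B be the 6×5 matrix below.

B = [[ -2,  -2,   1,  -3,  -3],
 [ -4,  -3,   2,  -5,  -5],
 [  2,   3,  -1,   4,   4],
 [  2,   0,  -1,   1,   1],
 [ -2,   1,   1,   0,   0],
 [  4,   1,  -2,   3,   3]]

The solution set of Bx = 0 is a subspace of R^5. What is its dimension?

3

Row reduce to echelon form.
R2 ← R2 − (2)·R1: [0, 1, 0, 1, 1]
R3 ← R3 + R1: [0, 1, 0, 1, 1]
R4 ← R4 + R1: [0, -2, 0, -2, -2]
R5 ← R5 − R1: [0, 3, 0, 3, 3]
R6 ← R6 + (2)·R1: [0, -3, 0, -3, -3]
R3 ← R3 − R2: [0, 0, 0, 0, 0]
R4 ← R4 + (2)·R2: [0, 0, 0, 0, 0]
R5 ← R5 − (3)·R2: [0, 0, 0, 0, 0]
R6 ← R6 + (3)·R2: [0, 0, 0, 0, 0]
2 nonzero rows, so rank(B) = 2.
B has 5 columns; by rank–nullity, nullity = 5 − 2 = 3.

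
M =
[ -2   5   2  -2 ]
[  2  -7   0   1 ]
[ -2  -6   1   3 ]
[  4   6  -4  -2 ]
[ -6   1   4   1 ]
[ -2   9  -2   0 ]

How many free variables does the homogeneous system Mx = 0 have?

Row reduce to echelon form.
R2 ← R2 + R1: [0, -2, 2, -1]
R3 ← R3 − R1: [0, -11, -1, 5]
R4 ← R4 + (2)·R1: [0, 16, 0, -6]
R5 ← R5 − (3)·R1: [0, -14, -2, 7]
R6 ← R6 − R1: [0, 4, -4, 2]
R3 ← R3 − (11/2)·R2: [0, 0, -12, 21/2]
R4 ← R4 + (8)·R2: [0, 0, 16, -14]
R5 ← R5 − (7)·R2: [0, 0, -16, 14]
R6 ← R6 + (2)·R2: [0, 0, 0, 0]
R4 ← R4 + (4/3)·R3: [0, 0, 0, 0]
R5 ← R5 − (4/3)·R3: [0, 0, 0, 0]
3 nonzero rows, so rank(M) = 3.
M has 4 columns; by rank–nullity, nullity = 4 − 3 = 1.

1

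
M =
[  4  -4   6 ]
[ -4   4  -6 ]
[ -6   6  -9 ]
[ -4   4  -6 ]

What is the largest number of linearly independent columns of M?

1

Row reduce to echelon form.
R2 ← R2 + R1: [0, 0, 0]
R3 ← R3 + (3/2)·R1: [0, 0, 0]
R4 ← R4 + R1: [0, 0, 0]
Echelon form has 1 nonzero row, so rank(M) = 1.
The rank gives the maximum number of linearly independent columns: 1.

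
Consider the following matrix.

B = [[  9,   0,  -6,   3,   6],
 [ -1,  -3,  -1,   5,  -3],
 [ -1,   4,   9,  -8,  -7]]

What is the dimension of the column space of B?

Row reduce to echelon form.
R2 ← R2 + (1/9)·R1: [0, -3, -5/3, 16/3, -7/3]
R3 ← R3 + (1/9)·R1: [0, 4, 25/3, -23/3, -19/3]
R3 ← R3 + (4/3)·R2: [0, 0, 55/9, -5/9, -85/9]
Echelon form has 3 nonzero rows, so rank(B) = 3.
The column space has dimension equal to the rank: 3.

3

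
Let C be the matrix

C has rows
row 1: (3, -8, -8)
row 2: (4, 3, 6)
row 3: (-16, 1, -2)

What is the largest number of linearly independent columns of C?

Row reduce to echelon form.
R2 ← R2 − (4/3)·R1: [0, 41/3, 50/3]
R3 ← R3 + (16/3)·R1: [0, -125/3, -134/3]
R3 ← R3 + (125/41)·R2: [0, 0, 252/41]
Echelon form has 3 nonzero rows, so rank(C) = 3.
The rank gives the maximum number of linearly independent columns: 3.

3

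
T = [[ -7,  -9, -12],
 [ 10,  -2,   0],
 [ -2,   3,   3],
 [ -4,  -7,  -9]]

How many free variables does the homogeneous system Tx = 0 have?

1

Row reduce to echelon form.
R2 ← R2 + (10/7)·R1: [0, -104/7, -120/7]
R3 ← R3 − (2/7)·R1: [0, 39/7, 45/7]
R4 ← R4 − (4/7)·R1: [0, -13/7, -15/7]
R3 ← R3 + (3/8)·R2: [0, 0, 0]
R4 ← R4 − (1/8)·R2: [0, 0, 0]
2 nonzero rows, so rank(T) = 2.
T has 3 columns; by rank–nullity, nullity = 3 − 2 = 1.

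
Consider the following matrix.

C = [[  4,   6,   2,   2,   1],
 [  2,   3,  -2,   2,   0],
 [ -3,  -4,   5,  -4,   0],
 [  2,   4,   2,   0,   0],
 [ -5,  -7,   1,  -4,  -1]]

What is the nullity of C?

2

Row reduce to echelon form.
R2 ← R2 − (1/2)·R1: [0, 0, -3, 1, -1/2]
R3 ← R3 + (3/4)·R1: [0, 1/2, 13/2, -5/2, 3/4]
R4 ← R4 − (1/2)·R1: [0, 1, 1, -1, -1/2]
R5 ← R5 + (5/4)·R1: [0, 1/2, 7/2, -3/2, 1/4]
Swap R2 ↔ R3
R4 ← R4 − (2)·R2: [0, 0, -12, 4, -2]
R5 ← R5 − R2: [0, 0, -3, 1, -1/2]
R4 ← R4 − (4)·R3: [0, 0, 0, 0, 0]
R5 ← R5 − R3: [0, 0, 0, 0, 0]
3 nonzero rows, so rank(C) = 3.
C has 5 columns; by rank–nullity, nullity = 5 − 3 = 2.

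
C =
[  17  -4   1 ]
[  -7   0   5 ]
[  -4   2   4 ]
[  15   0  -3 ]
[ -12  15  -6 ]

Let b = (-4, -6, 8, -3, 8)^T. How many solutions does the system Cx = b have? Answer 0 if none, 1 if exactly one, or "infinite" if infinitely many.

Row reduce the augmented matrix [C | b].
R2 ← R2 + (7/17)·R1: [0, -28/17, 92/17, -130/17]
R3 ← R3 + (4/17)·R1: [0, 18/17, 72/17, 120/17]
R4 ← R4 − (15/17)·R1: [0, 60/17, -66/17, 9/17]
R5 ← R5 + (12/17)·R1: [0, 207/17, -90/17, 88/17]
R3 ← R3 + (9/14)·R2: [0, 0, 54/7, 15/7]
R4 ← R4 + (15/7)·R2: [0, 0, 54/7, -111/7]
R5 ← R5 + (207/28)·R2: [0, 0, 243/7, -719/14]
R4 ← R4 − R3: [0, 0, 0, -18]
R5 ← R5 − (9/2)·R3: [0, 0, 0, -61]
R5 ← R5 − (61/18)·R4: [0, 0, 0, 0]
The echelon form has 4 nonzero rows; the last pivot sits in the augmented column, so rank(C) = 3 but rank([C|b]) = 4.
Since the ranks differ, the system is inconsistent.
It has no solutions.

0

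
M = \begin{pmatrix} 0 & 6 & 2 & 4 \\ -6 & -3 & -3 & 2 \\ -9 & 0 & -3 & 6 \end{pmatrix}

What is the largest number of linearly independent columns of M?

Row reduce to echelon form.
Swap R1 ↔ R2
R3 ← R3 − (3/2)·R1: [0, 9/2, 3/2, 3]
R3 ← R3 − (3/4)·R2: [0, 0, 0, 0]
Echelon form has 2 nonzero rows, so rank(M) = 2.
The rank gives the maximum number of linearly independent columns: 2.

2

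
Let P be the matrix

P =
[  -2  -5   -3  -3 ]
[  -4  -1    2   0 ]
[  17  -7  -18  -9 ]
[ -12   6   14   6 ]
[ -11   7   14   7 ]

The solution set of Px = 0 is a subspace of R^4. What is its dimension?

Row reduce to echelon form.
R2 ← R2 − (2)·R1: [0, 9, 8, 6]
R3 ← R3 + (17/2)·R1: [0, -99/2, -87/2, -69/2]
R4 ← R4 − (6)·R1: [0, 36, 32, 24]
R5 ← R5 − (11/2)·R1: [0, 69/2, 61/2, 47/2]
R3 ← R3 + (11/2)·R2: [0, 0, 1/2, -3/2]
R4 ← R4 − (4)·R2: [0, 0, 0, 0]
R5 ← R5 − (23/6)·R2: [0, 0, -1/6, 1/2]
R5 ← R5 + (1/3)·R3: [0, 0, 0, 0]
3 nonzero rows, so rank(P) = 3.
P has 4 columns; by rank–nullity, nullity = 4 − 3 = 1.

1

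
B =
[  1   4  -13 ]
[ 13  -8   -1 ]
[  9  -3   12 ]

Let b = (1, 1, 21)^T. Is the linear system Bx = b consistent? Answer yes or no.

yes

Row reduce the augmented matrix [B | b].
R2 ← R2 − (13)·R1: [0, -60, 168, -12]
R3 ← R3 − (9)·R1: [0, -39, 129, 12]
R3 ← R3 − (13/20)·R2: [0, 0, 99/5, 99/5]
The echelon form has 3 nonzero rows, and every pivot lies in the first 3 columns, so rank(B) = rank([B|b]) = 3.
The system is consistent.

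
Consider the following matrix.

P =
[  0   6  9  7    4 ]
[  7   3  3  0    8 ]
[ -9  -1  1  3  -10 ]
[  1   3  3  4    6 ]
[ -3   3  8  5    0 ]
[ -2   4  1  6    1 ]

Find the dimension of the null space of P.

0

Row reduce to echelon form.
Swap R1 ↔ R2
R3 ← R3 + (9/7)·R1: [0, 20/7, 34/7, 3, 2/7]
R4 ← R4 − (1/7)·R1: [0, 18/7, 18/7, 4, 34/7]
R5 ← R5 + (3/7)·R1: [0, 30/7, 65/7, 5, 24/7]
R6 ← R6 + (2/7)·R1: [0, 34/7, 13/7, 6, 23/7]
R3 ← R3 − (10/21)·R2: [0, 0, 4/7, -1/3, -34/21]
R4 ← R4 − (3/7)·R2: [0, 0, -9/7, 1, 22/7]
R5 ← R5 − (5/7)·R2: [0, 0, 20/7, 0, 4/7]
R6 ← R6 − (17/21)·R2: [0, 0, -38/7, 1/3, 1/21]
R4 ← R4 + (9/4)·R3: [0, 0, 0, 1/4, -1/2]
R5 ← R5 − (5)·R3: [0, 0, 0, 5/3, 26/3]
R6 ← R6 + (19/2)·R3: [0, 0, 0, -17/6, -46/3]
R5 ← R5 − (20/3)·R4: [0, 0, 0, 0, 12]
R6 ← R6 + (34/3)·R4: [0, 0, 0, 0, -21]
R6 ← R6 + (7/4)·R5: [0, 0, 0, 0, 0]
5 nonzero rows, so rank(P) = 5.
P has 5 columns; by rank–nullity, nullity = 5 − 5 = 0.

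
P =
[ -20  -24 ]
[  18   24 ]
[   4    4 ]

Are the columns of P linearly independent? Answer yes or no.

yes

Row reduce P to echelon form.
R2 ← R2 + (9/10)·R1: [0, 12/5]
R3 ← R3 + (1/5)·R1: [0, -4/5]
R3 ← R3 + (1/3)·R2: [0, 0]
2 pivots among 2 columns.
Every column is a pivot column, so the columns are linearly independent.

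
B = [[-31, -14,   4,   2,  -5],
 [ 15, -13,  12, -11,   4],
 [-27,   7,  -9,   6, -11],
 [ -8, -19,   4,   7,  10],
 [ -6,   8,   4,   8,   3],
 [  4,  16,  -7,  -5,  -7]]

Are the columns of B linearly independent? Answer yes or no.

yes

Row reduce B to echelon form.
R2 ← R2 + (15/31)·R1: [0, -613/31, 432/31, -311/31, 49/31]
R3 ← R3 − (27/31)·R1: [0, 595/31, -387/31, 132/31, -206/31]
R4 ← R4 − (8/31)·R1: [0, -477/31, 92/31, 201/31, 350/31]
R5 ← R5 − (6/31)·R1: [0, 332/31, 100/31, 236/31, 123/31]
R6 ← R6 + (4/31)·R1: [0, 440/31, -201/31, -147/31, -237/31]
R3 ← R3 + (595/613)·R2: [0, 0, 639/613, -3359/613, -3133/613]
R4 ← R4 − (477/613)·R2: [0, 0, -4828/613, 8760/613, 6167/613]
R5 ← R5 + (332/613)·R2: [0, 0, 6604/613, 1336/613, 2957/613]
R6 ← R6 + (440/613)·R2: [0, 0, 2157/613, -7321/613, -3991/613]
R4 ← R4 + (68/9)·R3: [0, 0, 0, -244/9, -257/9]
R5 ← R5 − (6604/639)·R3: [0, 0, 0, 37580/639, 36835/639]
R6 ← R6 − (719/213)·R3: [0, 0, 0, 1396/213, 2288/213]
R5 ← R5 + (9395/4331)·R4: [0, 0, 0, 0, -18620/4331]
R6 ← R6 + (1047/4331)·R4: [0, 0, 0, 0, 16625/4331]
R6 ← R6 + (25/28)·R5: [0, 0, 0, 0, 0]
5 pivots among 5 columns.
Every column is a pivot column, so the columns are linearly independent.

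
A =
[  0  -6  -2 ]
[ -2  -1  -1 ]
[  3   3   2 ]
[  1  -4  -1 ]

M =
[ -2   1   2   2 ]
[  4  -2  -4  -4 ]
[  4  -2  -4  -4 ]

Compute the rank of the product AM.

First compute AM:
[[-32,  16,  32,  32],
 [ -4,   2,   4,   4],
 [ 14,  -7, -14, -14],
 [-22,  11,  22,  22]]
Now row reduce the product.
R2 ← R2 − (1/8)·R1: [0, 0, 0, 0]
R3 ← R3 + (7/16)·R1: [0, 0, 0, 0]
R4 ← R4 − (11/16)·R1: [0, 0, 0, 0]
1 nonzero row, so rank(AM) = 1.

1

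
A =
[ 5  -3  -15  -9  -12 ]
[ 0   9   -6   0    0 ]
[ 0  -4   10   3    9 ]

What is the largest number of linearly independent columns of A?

3

Row reduce to echelon form.
R3 ← R3 + (4/9)·R2: [0, 0, 22/3, 3, 9]
Echelon form has 3 nonzero rows, so rank(A) = 3.
The rank gives the maximum number of linearly independent columns: 3.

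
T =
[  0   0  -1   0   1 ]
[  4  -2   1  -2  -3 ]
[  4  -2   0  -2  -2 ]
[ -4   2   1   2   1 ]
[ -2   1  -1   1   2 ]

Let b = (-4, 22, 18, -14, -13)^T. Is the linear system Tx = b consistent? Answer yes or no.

yes

Row reduce the augmented matrix [T | b].
Swap R1 ↔ R2
R3 ← R3 − R1: [0, 0, -1, 0, 1, -4]
R4 ← R4 + R1: [0, 0, 2, 0, -2, 8]
R5 ← R5 + (1/2)·R1: [0, 0, -1/2, 0, 1/2, -2]
R3 ← R3 − R2: [0, 0, 0, 0, 0, 0]
R4 ← R4 + (2)·R2: [0, 0, 0, 0, 0, 0]
R5 ← R5 − (1/2)·R2: [0, 0, 0, 0, 0, 0]
The echelon form has 2 nonzero rows, and every pivot lies in the first 5 columns, so rank(T) = rank([T|b]) = 2.
The system is consistent.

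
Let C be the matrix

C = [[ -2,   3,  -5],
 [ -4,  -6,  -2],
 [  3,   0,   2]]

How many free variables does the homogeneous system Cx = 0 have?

0

Row reduce to echelon form.
R2 ← R2 − (2)·R1: [0, -12, 8]
R3 ← R3 + (3/2)·R1: [0, 9/2, -11/2]
R3 ← R3 + (3/8)·R2: [0, 0, -5/2]
3 nonzero rows, so rank(C) = 3.
C has 3 columns; by rank–nullity, nullity = 3 − 3 = 0.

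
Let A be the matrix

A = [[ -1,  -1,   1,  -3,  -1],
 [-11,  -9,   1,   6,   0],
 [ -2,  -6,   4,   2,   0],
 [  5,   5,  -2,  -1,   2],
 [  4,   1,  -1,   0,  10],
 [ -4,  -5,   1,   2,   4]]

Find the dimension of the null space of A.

1

Row reduce to echelon form.
R2 ← R2 − (11)·R1: [0, 2, -10, 39, 11]
R3 ← R3 − (2)·R1: [0, -4, 2, 8, 2]
R4 ← R4 + (5)·R1: [0, 0, 3, -16, -3]
R5 ← R5 + (4)·R1: [0, -3, 3, -12, 6]
R6 ← R6 − (4)·R1: [0, -1, -3, 14, 8]
R3 ← R3 + (2)·R2: [0, 0, -18, 86, 24]
R5 ← R5 + (3/2)·R2: [0, 0, -12, 93/2, 45/2]
R6 ← R6 + (1/2)·R2: [0, 0, -8, 67/2, 27/2]
R4 ← R4 + (1/6)·R3: [0, 0, 0, -5/3, 1]
R5 ← R5 − (2/3)·R3: [0, 0, 0, -65/6, 13/2]
R6 ← R6 − (4/9)·R3: [0, 0, 0, -85/18, 17/6]
R5 ← R5 − (13/2)·R4: [0, 0, 0, 0, 0]
R6 ← R6 − (17/6)·R4: [0, 0, 0, 0, 0]
4 nonzero rows, so rank(A) = 4.
A has 5 columns; by rank–nullity, nullity = 5 − 4 = 1.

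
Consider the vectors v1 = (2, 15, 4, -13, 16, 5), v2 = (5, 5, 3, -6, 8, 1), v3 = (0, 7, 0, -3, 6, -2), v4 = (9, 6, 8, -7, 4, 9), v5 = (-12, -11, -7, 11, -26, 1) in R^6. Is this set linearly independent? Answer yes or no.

yes

Form the matrix with these vectors as rows and row reduce.
R2 ← R2 − (5/2)·R1: [0, -65/2, -7, 53/2, -32, -23/2]
R4 ← R4 − (9/2)·R1: [0, -123/2, -10, 103/2, -68, -27/2]
R5 ← R5 + (6)·R1: [0, 79, 17, -67, 70, 31]
R3 ← R3 + (14/65)·R2: [0, 0, -98/65, 176/65, -58/65, -291/65]
R4 ← R4 − (123/65)·R2: [0, 0, 211/65, 88/65, -484/65, 537/65]
R5 ← R5 + (158/65)·R2: [0, 0, -1/65, -168/65, -506/65, 198/65]
R4 ← R4 + (211/98)·R3: [0, 0, 0, 352/49, -459/49, -135/98]
R5 ← R5 − (1/98)·R3: [0, 0, 0, -128/49, -381/49, 303/98]
R5 ← R5 + (4/11)·R4: [0, 0, 0, 0, -123/11, 57/22]
5 nonzero rows, so the 5 vectors span a space of dimension 5.
Since 5 = 5, the vectors are linearly independent.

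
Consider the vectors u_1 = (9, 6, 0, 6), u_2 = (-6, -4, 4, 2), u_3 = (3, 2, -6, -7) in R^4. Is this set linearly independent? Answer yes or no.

Form the matrix with these vectors as rows and row reduce.
R2 ← R2 + (2/3)·R1: [0, 0, 4, 6]
R3 ← R3 − (1/3)·R1: [0, 0, -6, -9]
R3 ← R3 + (3/2)·R2: [0, 0, 0, 0]
2 nonzero rows, so the 3 vectors span a space of dimension 2.
Since 2 < 3, the vectors are linearly dependent.

no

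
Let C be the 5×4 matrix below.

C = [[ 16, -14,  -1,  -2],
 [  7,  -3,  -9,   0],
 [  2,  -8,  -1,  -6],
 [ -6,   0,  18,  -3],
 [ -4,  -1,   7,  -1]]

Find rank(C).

Row reduce to echelon form.
R2 ← R2 − (7/16)·R1: [0, 25/8, -137/16, 7/8]
R3 ← R3 − (1/8)·R1: [0, -25/4, -7/8, -23/4]
R4 ← R4 + (3/8)·R1: [0, -21/4, 141/8, -15/4]
R5 ← R5 + (1/4)·R1: [0, -9/2, 27/4, -3/2]
R3 ← R3 + (2)·R2: [0, 0, -18, -4]
R4 ← R4 + (42/25)·R2: [0, 0, 81/25, -57/25]
R5 ← R5 + (36/25)·R2: [0, 0, -279/50, -6/25]
R4 ← R4 + (9/50)·R3: [0, 0, 0, -3]
R5 ← R5 − (31/100)·R3: [0, 0, 0, 1]
R5 ← R5 + (1/3)·R4: [0, 0, 0, 0]
Echelon form has 4 nonzero rows, so rank(C) = 4.

4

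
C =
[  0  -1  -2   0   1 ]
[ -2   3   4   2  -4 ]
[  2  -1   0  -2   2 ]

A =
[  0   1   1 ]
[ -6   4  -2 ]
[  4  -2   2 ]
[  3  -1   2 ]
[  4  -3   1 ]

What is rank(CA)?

2

First compute CA:
[[  2,  -3,  -1],
 [-12,  12,   0],
 [  8,  -6,   2]]
Now row reduce the product.
R2 ← R2 + (6)·R1: [0, -6, -6]
R3 ← R3 − (4)·R1: [0, 6, 6]
R3 ← R3 + R2: [0, 0, 0]
2 nonzero rows, so rank(CA) = 2.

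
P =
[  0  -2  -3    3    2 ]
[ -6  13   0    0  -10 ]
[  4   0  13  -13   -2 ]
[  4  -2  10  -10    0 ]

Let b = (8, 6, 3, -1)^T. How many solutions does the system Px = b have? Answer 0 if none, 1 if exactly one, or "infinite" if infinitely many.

0

Row reduce the augmented matrix [P | b].
Swap R1 ↔ R2
R3 ← R3 + (2/3)·R1: [0, 26/3, 13, -13, -26/3, 7]
R4 ← R4 + (2/3)·R1: [0, 20/3, 10, -10, -20/3, 3]
R3 ← R3 + (13/3)·R2: [0, 0, 0, 0, 0, 125/3]
R4 ← R4 + (10/3)·R2: [0, 0, 0, 0, 0, 89/3]
R4 ← R4 − (89/125)·R3: [0, 0, 0, 0, 0, 0]
The echelon form has 3 nonzero rows; the last pivot sits in the augmented column, so rank(P) = 2 but rank([P|b]) = 3.
Since the ranks differ, the system is inconsistent.
It has no solutions.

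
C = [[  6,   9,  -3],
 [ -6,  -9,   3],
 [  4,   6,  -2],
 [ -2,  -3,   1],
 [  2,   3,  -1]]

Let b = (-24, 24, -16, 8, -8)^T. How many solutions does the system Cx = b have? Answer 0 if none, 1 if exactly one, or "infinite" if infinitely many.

infinite

Row reduce the augmented matrix [C | b].
R2 ← R2 + R1: [0, 0, 0, 0]
R3 ← R3 − (2/3)·R1: [0, 0, 0, 0]
R4 ← R4 + (1/3)·R1: [0, 0, 0, 0]
R5 ← R5 − (1/3)·R1: [0, 0, 0, 0]
The echelon form has 1 nonzero rows, and every pivot lies in the first 3 columns, so rank(C) = rank([C|b]) = 1.
The system is consistent.
rank = 1 < 3 unknowns, so there are infinitely many solutions.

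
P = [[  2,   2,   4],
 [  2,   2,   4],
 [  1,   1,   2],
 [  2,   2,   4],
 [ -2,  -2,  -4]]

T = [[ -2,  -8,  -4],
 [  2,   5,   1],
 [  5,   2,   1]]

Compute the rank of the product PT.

First compute PT:
[[ 20,   2,  -2],
 [ 20,   2,  -2],
 [ 10,   1,  -1],
 [ 20,   2,  -2],
 [-20,  -2,   2]]
Now row reduce the product.
R2 ← R2 − R1: [0, 0, 0]
R3 ← R3 − (1/2)·R1: [0, 0, 0]
R4 ← R4 − R1: [0, 0, 0]
R5 ← R5 + R1: [0, 0, 0]
1 nonzero row, so rank(PT) = 1.

1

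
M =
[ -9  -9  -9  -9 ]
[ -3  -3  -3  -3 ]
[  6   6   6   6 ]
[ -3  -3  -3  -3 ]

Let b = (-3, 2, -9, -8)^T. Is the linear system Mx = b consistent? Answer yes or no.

no

Row reduce the augmented matrix [M | b].
R2 ← R2 − (1/3)·R1: [0, 0, 0, 0, 3]
R3 ← R3 + (2/3)·R1: [0, 0, 0, 0, -11]
R4 ← R4 − (1/3)·R1: [0, 0, 0, 0, -7]
R3 ← R3 + (11/3)·R2: [0, 0, 0, 0, 0]
R4 ← R4 + (7/3)·R2: [0, 0, 0, 0, 0]
The echelon form has 2 nonzero rows; the last pivot sits in the augmented column, so rank(M) = 1 but rank([M|b]) = 2.
Since the ranks differ, the system is inconsistent.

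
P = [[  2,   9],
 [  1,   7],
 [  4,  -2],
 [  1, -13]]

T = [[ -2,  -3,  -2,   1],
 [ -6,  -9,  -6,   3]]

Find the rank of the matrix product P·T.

First compute PT:
[[-58, -87, -58,  29],
 [-44, -66, -44,  22],
 [  4,   6,   4,  -2],
 [ 76, 114,  76, -38]]
Now row reduce the product.
R2 ← R2 − (22/29)·R1: [0, 0, 0, 0]
R3 ← R3 + (2/29)·R1: [0, 0, 0, 0]
R4 ← R4 + (38/29)·R1: [0, 0, 0, 0]
1 nonzero row, so rank(PT) = 1.

1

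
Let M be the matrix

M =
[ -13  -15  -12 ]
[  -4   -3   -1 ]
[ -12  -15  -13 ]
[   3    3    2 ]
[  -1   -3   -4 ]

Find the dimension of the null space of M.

Row reduce to echelon form.
R2 ← R2 − (4/13)·R1: [0, 21/13, 35/13]
R3 ← R3 − (12/13)·R1: [0, -15/13, -25/13]
R4 ← R4 + (3/13)·R1: [0, -6/13, -10/13]
R5 ← R5 − (1/13)·R1: [0, -24/13, -40/13]
R3 ← R3 + (5/7)·R2: [0, 0, 0]
R4 ← R4 + (2/7)·R2: [0, 0, 0]
R5 ← R5 + (8/7)·R2: [0, 0, 0]
2 nonzero rows, so rank(M) = 2.
M has 3 columns; by rank–nullity, nullity = 3 − 2 = 1.

1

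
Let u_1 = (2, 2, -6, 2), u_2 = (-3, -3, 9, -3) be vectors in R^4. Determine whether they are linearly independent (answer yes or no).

no

Form the matrix with these vectors as rows and row reduce.
R2 ← R2 + (3/2)·R1: [0, 0, 0, 0]
1 nonzero row, so the 2 vectors span a space of dimension 1.
Since 1 < 2, the vectors are linearly dependent.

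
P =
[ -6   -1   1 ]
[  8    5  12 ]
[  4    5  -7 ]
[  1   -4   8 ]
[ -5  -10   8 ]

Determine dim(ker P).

Row reduce to echelon form.
R2 ← R2 + (4/3)·R1: [0, 11/3, 40/3]
R3 ← R3 + (2/3)·R1: [0, 13/3, -19/3]
R4 ← R4 + (1/6)·R1: [0, -25/6, 49/6]
R5 ← R5 − (5/6)·R1: [0, -55/6, 43/6]
R3 ← R3 − (13/11)·R2: [0, 0, -243/11]
R4 ← R4 + (25/22)·R2: [0, 0, 513/22]
R5 ← R5 + (5/2)·R2: [0, 0, 81/2]
R4 ← R4 + (19/18)·R3: [0, 0, 0]
R5 ← R5 + (11/6)·R3: [0, 0, 0]
3 nonzero rows, so rank(P) = 3.
P has 3 columns; by rank–nullity, nullity = 3 − 3 = 0.

0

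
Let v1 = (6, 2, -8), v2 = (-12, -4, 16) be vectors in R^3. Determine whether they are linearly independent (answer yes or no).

Form the matrix with these vectors as rows and row reduce.
R2 ← R2 + (2)·R1: [0, 0, 0]
1 nonzero row, so the 2 vectors span a space of dimension 1.
Since 1 < 2, the vectors are linearly dependent.

no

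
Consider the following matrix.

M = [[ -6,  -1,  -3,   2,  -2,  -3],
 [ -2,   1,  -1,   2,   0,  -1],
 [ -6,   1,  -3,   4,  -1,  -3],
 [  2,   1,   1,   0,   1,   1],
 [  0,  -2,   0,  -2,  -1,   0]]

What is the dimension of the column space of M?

2

Row reduce to echelon form.
R2 ← R2 − (1/3)·R1: [0, 4/3, 0, 4/3, 2/3, 0]
R3 ← R3 − R1: [0, 2, 0, 2, 1, 0]
R4 ← R4 + (1/3)·R1: [0, 2/3, 0, 2/3, 1/3, 0]
R3 ← R3 − (3/2)·R2: [0, 0, 0, 0, 0, 0]
R4 ← R4 − (1/2)·R2: [0, 0, 0, 0, 0, 0]
R5 ← R5 + (3/2)·R2: [0, 0, 0, 0, 0, 0]
Echelon form has 2 nonzero rows, so rank(M) = 2.
The column space has dimension equal to the rank: 2.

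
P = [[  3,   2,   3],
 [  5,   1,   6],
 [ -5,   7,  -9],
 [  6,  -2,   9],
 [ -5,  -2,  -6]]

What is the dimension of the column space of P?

3

Row reduce to echelon form.
R2 ← R2 − (5/3)·R1: [0, -7/3, 1]
R3 ← R3 + (5/3)·R1: [0, 31/3, -4]
R4 ← R4 − (2)·R1: [0, -6, 3]
R5 ← R5 + (5/3)·R1: [0, 4/3, -1]
R3 ← R3 + (31/7)·R2: [0, 0, 3/7]
R4 ← R4 − (18/7)·R2: [0, 0, 3/7]
R5 ← R5 + (4/7)·R2: [0, 0, -3/7]
R4 ← R4 − R3: [0, 0, 0]
R5 ← R5 + R3: [0, 0, 0]
Echelon form has 3 nonzero rows, so rank(P) = 3.
The column space has dimension equal to the rank: 3.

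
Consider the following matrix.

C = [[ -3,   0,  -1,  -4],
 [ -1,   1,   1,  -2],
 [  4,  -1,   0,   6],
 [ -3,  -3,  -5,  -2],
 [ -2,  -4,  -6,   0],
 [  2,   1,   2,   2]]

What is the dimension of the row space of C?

2

Row reduce to echelon form.
R2 ← R2 − (1/3)·R1: [0, 1, 4/3, -2/3]
R3 ← R3 + (4/3)·R1: [0, -1, -4/3, 2/3]
R4 ← R4 − R1: [0, -3, -4, 2]
R5 ← R5 − (2/3)·R1: [0, -4, -16/3, 8/3]
R6 ← R6 + (2/3)·R1: [0, 1, 4/3, -2/3]
R3 ← R3 + R2: [0, 0, 0, 0]
R4 ← R4 + (3)·R2: [0, 0, 0, 0]
R5 ← R5 + (4)·R2: [0, 0, 0, 0]
R6 ← R6 − R2: [0, 0, 0, 0]
Echelon form has 2 nonzero rows, so rank(C) = 2.
The row space has dimension equal to the rank: 2.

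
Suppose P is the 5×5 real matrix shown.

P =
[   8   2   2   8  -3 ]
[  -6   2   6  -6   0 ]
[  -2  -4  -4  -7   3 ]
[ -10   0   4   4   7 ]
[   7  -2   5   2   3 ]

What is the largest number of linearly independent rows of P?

5

Row reduce to echelon form.
R2 ← R2 + (3/4)·R1: [0, 7/2, 15/2, 0, -9/4]
R3 ← R3 + (1/4)·R1: [0, -7/2, -7/2, -5, 9/4]
R4 ← R4 + (5/4)·R1: [0, 5/2, 13/2, 14, 13/4]
R5 ← R5 − (7/8)·R1: [0, -15/4, 13/4, -5, 45/8]
R3 ← R3 + R2: [0, 0, 4, -5, 0]
R4 ← R4 − (5/7)·R2: [0, 0, 8/7, 14, 34/7]
R5 ← R5 + (15/14)·R2: [0, 0, 79/7, -5, 45/14]
R4 ← R4 − (2/7)·R3: [0, 0, 0, 108/7, 34/7]
R5 ← R5 − (79/28)·R3: [0, 0, 0, 255/28, 45/14]
R5 ← R5 − (85/144)·R4: [0, 0, 0, 0, 25/72]
Echelon form has 5 nonzero rows, so rank(P) = 5.
The rank gives the maximum number of linearly independent rows: 5.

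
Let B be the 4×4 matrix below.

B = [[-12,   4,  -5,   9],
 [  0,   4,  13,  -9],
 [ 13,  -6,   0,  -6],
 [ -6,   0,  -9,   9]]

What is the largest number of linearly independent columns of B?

2

Row reduce to echelon form.
R3 ← R3 + (13/12)·R1: [0, -5/3, -65/12, 15/4]
R4 ← R4 − (1/2)·R1: [0, -2, -13/2, 9/2]
R3 ← R3 + (5/12)·R2: [0, 0, 0, 0]
R4 ← R4 + (1/2)·R2: [0, 0, 0, 0]
Echelon form has 2 nonzero rows, so rank(B) = 2.
The rank gives the maximum number of linearly independent columns: 2.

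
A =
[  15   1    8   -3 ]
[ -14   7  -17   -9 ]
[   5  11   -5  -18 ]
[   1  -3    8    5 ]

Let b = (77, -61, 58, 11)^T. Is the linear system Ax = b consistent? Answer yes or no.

yes

Row reduce the augmented matrix [A | b].
R2 ← R2 + (14/15)·R1: [0, 119/15, -143/15, -59/5, 163/15]
R3 ← R3 − (1/3)·R1: [0, 32/3, -23/3, -17, 97/3]
R4 ← R4 − (1/15)·R1: [0, -46/15, 112/15, 26/5, 88/15]
R3 ← R3 − (160/119)·R2: [0, 0, 613/119, -135/119, 2109/119]
R4 ← R4 + (46/119)·R2: [0, 0, 450/119, 76/119, 1198/119]
R4 ← R4 − (450/613)·R3: [0, 0, 0, 902/613, -1804/613]
The echelon form has 4 nonzero rows, and every pivot lies in the first 4 columns, so rank(A) = rank([A|b]) = 4.
The system is consistent.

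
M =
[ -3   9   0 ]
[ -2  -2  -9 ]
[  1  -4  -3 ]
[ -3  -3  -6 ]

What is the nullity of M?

Row reduce to echelon form.
R2 ← R2 − (2/3)·R1: [0, -8, -9]
R3 ← R3 + (1/3)·R1: [0, -1, -3]
R4 ← R4 − R1: [0, -12, -6]
R3 ← R3 − (1/8)·R2: [0, 0, -15/8]
R4 ← R4 − (3/2)·R2: [0, 0, 15/2]
R4 ← R4 + (4)·R3: [0, 0, 0]
3 nonzero rows, so rank(M) = 3.
M has 3 columns; by rank–nullity, nullity = 3 − 3 = 0.

0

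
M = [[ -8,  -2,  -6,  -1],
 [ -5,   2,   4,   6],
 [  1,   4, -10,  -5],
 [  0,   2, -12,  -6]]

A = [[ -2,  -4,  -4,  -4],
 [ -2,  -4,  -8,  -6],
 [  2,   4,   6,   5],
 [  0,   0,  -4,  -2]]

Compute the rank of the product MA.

2

First compute MA:
[[  8,  16,  16,  16],
 [ 14,  28,   4,  16],
 [-30, -60, -76, -68],
 [-28, -56, -64, -60]]
Now row reduce the product.
R2 ← R2 − (7/4)·R1: [0, 0, -24, -12]
R3 ← R3 + (15/4)·R1: [0, 0, -16, -8]
R4 ← R4 + (7/2)·R1: [0, 0, -8, -4]
R3 ← R3 − (2/3)·R2: [0, 0, 0, 0]
R4 ← R4 − (1/3)·R2: [0, 0, 0, 0]
2 nonzero rows, so rank(MA) = 2.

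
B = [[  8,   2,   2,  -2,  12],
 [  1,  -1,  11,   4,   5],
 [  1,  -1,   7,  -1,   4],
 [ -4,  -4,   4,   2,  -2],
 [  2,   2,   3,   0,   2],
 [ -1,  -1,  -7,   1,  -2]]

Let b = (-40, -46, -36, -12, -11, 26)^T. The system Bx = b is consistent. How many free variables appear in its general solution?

Row reduce the augmented matrix [B | b].
R2 ← R2 − (1/8)·R1: [0, -5/4, 43/4, 17/4, 7/2, -41]
R3 ← R3 − (1/8)·R1: [0, -5/4, 27/4, -3/4, 5/2, -31]
R4 ← R4 + (1/2)·R1: [0, -3, 5, 1, 4, -32]
R5 ← R5 − (1/4)·R1: [0, 3/2, 5/2, 1/2, -1, -1]
R6 ← R6 + (1/8)·R1: [0, -3/4, -27/4, 3/4, -1/2, 21]
R3 ← R3 − R2: [0, 0, -4, -5, -1, 10]
R4 ← R4 − (12/5)·R2: [0, 0, -104/5, -46/5, -22/5, 332/5]
R5 ← R5 + (6/5)·R2: [0, 0, 77/5, 28/5, 16/5, -251/5]
R6 ← R6 − (3/5)·R2: [0, 0, -66/5, -9/5, -13/5, 228/5]
R4 ← R4 − (26/5)·R3: [0, 0, 0, 84/5, 4/5, 72/5]
R5 ← R5 + (77/20)·R3: [0, 0, 0, -273/20, -13/20, -117/10]
R6 ← R6 − (33/10)·R3: [0, 0, 0, 147/10, 7/10, 63/5]
R5 ← R5 + (13/16)·R4: [0, 0, 0, 0, 0, 0]
R6 ← R6 − (7/8)·R4: [0, 0, 0, 0, 0, 0]
The echelon form has 4 nonzero rows, and every pivot lies in the first 5 columns, so rank(B) = rank([B|b]) = 4.
The system is consistent.
Free variables = (unknowns) − (rank) = 5 − 4 = 1.

1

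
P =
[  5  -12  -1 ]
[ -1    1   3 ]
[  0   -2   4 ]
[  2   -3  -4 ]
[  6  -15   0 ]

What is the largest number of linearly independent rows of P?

Row reduce to echelon form.
R2 ← R2 + (1/5)·R1: [0, -7/5, 14/5]
R4 ← R4 − (2/5)·R1: [0, 9/5, -18/5]
R5 ← R5 − (6/5)·R1: [0, -3/5, 6/5]
R3 ← R3 − (10/7)·R2: [0, 0, 0]
R4 ← R4 + (9/7)·R2: [0, 0, 0]
R5 ← R5 − (3/7)·R2: [0, 0, 0]
Echelon form has 2 nonzero rows, so rank(P) = 2.
The rank gives the maximum number of linearly independent rows: 2.

2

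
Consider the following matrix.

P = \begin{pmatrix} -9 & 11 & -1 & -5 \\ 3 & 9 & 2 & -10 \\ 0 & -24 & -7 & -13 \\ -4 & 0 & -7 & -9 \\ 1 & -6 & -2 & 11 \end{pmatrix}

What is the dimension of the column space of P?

4

Row reduce to echelon form.
R2 ← R2 + (1/3)·R1: [0, 38/3, 5/3, -35/3]
R4 ← R4 − (4/9)·R1: [0, -44/9, -59/9, -61/9]
R5 ← R5 + (1/9)·R1: [0, -43/9, -19/9, 94/9]
R3 ← R3 + (36/19)·R2: [0, 0, -73/19, -667/19]
R4 ← R4 + (22/57)·R2: [0, 0, -337/57, -643/57]
R5 ← R5 + (43/114)·R2: [0, 0, -169/114, 689/114]
R4 ← R4 − (337/219)·R3: [0, 0, 0, 3120/73]
R5 ← R5 − (169/438)·R3: [0, 0, 0, 1430/73]
R5 ← R5 − (11/24)·R4: [0, 0, 0, 0]
Echelon form has 4 nonzero rows, so rank(P) = 4.
The column space has dimension equal to the rank: 4.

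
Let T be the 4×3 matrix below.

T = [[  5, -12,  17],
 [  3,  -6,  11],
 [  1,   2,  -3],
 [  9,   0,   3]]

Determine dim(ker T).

Row reduce to echelon form.
R2 ← R2 − (3/5)·R1: [0, 6/5, 4/5]
R3 ← R3 − (1/5)·R1: [0, 22/5, -32/5]
R4 ← R4 − (9/5)·R1: [0, 108/5, -138/5]
R3 ← R3 − (11/3)·R2: [0, 0, -28/3]
R4 ← R4 − (18)·R2: [0, 0, -42]
R4 ← R4 − (9/2)·R3: [0, 0, 0]
3 nonzero rows, so rank(T) = 3.
T has 3 columns; by rank–nullity, nullity = 3 − 3 = 0.

0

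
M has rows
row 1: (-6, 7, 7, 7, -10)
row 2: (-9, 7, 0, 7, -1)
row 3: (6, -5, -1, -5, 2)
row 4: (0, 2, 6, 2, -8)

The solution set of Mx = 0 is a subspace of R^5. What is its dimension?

Row reduce to echelon form.
R2 ← R2 − (3/2)·R1: [0, -7/2, -21/2, -7/2, 14]
R3 ← R3 + R1: [0, 2, 6, 2, -8]
R3 ← R3 + (4/7)·R2: [0, 0, 0, 0, 0]
R4 ← R4 + (4/7)·R2: [0, 0, 0, 0, 0]
2 nonzero rows, so rank(M) = 2.
M has 5 columns; by rank–nullity, nullity = 5 − 2 = 3.

3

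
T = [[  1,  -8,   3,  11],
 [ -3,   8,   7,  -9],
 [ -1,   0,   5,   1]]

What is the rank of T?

2

Row reduce to echelon form.
R2 ← R2 + (3)·R1: [0, -16, 16, 24]
R3 ← R3 + R1: [0, -8, 8, 12]
R3 ← R3 − (1/2)·R2: [0, 0, 0, 0]
Echelon form has 2 nonzero rows, so rank(T) = 2.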